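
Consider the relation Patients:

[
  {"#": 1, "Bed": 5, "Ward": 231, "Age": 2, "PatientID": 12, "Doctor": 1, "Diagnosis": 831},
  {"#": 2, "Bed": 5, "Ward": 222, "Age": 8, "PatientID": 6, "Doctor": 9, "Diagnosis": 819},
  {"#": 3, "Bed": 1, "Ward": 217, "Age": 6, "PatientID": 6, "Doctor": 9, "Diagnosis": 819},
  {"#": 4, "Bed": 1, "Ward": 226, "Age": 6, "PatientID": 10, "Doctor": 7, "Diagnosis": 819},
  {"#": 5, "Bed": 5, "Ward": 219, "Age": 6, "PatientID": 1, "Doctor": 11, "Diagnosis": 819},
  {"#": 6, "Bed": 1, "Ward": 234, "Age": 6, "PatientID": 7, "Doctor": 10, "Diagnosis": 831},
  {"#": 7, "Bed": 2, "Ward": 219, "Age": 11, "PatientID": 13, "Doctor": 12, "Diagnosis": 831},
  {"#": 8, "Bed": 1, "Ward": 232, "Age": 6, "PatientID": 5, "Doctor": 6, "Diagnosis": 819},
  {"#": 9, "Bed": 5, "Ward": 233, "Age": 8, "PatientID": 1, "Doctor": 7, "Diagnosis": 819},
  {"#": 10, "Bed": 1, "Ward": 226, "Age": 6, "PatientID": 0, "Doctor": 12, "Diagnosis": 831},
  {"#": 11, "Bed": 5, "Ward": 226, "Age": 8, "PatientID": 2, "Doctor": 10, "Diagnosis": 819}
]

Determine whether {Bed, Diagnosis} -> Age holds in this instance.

(Bed=5, Diagnosis=831): row 1 → Age = 2 ✓
(Bed=5, Diagnosis=819): rows 2, 5, 9, 11 → Age takes values {8, 6} — violation
(Bed=1, Diagnosis=819): rows 3, 4, 8 → Age = 6, 6, 6 ✓
(Bed=1, Diagnosis=831): rows 6, 10 → Age = 6, 6 ✓
(Bed=2, Diagnosis=831): row 7 → Age = 11 ✓
Two rows agree on {Bed, Diagnosis} but differ on Age, so {Bed, Diagnosis} -> Age does not hold.

No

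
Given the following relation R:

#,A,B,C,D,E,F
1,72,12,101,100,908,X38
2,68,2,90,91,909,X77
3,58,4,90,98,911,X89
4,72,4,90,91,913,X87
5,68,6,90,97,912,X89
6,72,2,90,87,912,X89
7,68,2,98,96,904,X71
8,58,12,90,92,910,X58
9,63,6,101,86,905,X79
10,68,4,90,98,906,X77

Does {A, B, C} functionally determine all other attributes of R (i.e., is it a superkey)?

All 10 rows have distinct {A, B, C} values, so {A, B, C} → (all attributes) holds and {A, B, C} is a superkey.

Yes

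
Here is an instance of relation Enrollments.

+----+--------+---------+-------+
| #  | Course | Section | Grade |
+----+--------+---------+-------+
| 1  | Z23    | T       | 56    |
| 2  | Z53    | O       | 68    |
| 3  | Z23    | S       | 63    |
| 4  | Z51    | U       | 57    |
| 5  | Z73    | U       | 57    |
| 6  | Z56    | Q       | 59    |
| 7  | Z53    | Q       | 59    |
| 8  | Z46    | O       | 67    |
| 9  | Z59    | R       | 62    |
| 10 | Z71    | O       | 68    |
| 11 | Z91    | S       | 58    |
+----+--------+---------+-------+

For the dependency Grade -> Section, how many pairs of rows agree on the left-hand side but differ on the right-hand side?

0

Grade=68: all 2 rows agree on Section — 0 pairs.
Grade=57: all 2 rows agree on Section — 0 pairs.
Grade=59: all 2 rows agree on Section — 0 pairs.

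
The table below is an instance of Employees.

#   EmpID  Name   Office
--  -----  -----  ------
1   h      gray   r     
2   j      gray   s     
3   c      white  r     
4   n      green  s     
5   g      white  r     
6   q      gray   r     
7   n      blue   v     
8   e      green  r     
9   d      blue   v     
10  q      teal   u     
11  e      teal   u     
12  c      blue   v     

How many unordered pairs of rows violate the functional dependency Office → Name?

Office=r: violating pairs (1,3), (1,5), (1,8), (3,6), (3,8), (5,6), (5,8), (6,8) — 8 pairs.
Office=s: violating pairs (2,4) — 1 pair.
Office=v: all 3 rows agree on Name — 0 pairs.
Office=u: all 2 rows agree on Name — 0 pairs.

9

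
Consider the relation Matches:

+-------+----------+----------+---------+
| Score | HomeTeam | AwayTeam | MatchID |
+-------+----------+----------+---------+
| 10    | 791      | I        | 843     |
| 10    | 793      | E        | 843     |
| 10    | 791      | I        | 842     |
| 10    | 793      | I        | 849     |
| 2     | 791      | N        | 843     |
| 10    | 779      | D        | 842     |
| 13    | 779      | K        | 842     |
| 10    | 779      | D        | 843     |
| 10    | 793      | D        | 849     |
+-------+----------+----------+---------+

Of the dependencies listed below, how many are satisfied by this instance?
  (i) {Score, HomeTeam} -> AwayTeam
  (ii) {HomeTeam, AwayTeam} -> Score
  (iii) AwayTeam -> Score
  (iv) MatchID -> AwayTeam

(i) {Score, HomeTeam} -> AwayTeam: (Score=10, HomeTeam=793): 3 rows → AwayTeam takes values {E, I, D} — violation — fails.
(ii) {HomeTeam, AwayTeam} -> Score: every LHS value maps to a single RHS value — holds.
(iii) AwayTeam -> Score: every LHS value maps to a single RHS value — holds.
(iv) MatchID -> AwayTeam: MatchID=843: 4 rows → AwayTeam takes values {I, E, N, D} — violation; MatchID=842: 3 rows → AwayTeam takes values {I, D, K} — violation; MatchID=849: 2 rows → AwayTeam takes values {I, D} — violation — fails.
2 of the 4 dependencies hold.

2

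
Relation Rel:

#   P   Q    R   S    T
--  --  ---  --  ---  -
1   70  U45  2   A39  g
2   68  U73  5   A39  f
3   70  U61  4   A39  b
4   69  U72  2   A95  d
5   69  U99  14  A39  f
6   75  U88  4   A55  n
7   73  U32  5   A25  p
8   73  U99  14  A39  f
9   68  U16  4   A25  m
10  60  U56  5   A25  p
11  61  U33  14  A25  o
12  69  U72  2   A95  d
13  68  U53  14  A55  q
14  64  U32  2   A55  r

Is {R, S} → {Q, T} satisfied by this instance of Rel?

(R=2, S=A39): row 1 → {Q,T} = (U45, g) ✓
(R=5, S=A39): row 2 → {Q,T} = (U73, f) ✓
(R=4, S=A39): row 3 → {Q,T} = (U61, b) ✓
(R=2, S=A95): rows 4, 12 → {Q,T} = (U72, d), (U72, d) ✓
(R=14, S=A39): rows 5, 8 → {Q,T} = (U99, f), (U99, f) ✓
(R=4, S=A55): row 6 → {Q,T} = (U88, n) ✓
(R=5, S=A25): rows 7, 10 → {Q,T} takes values {(U32, p), (U56, p)} — violation
(R=4, S=A25): row 9 → {Q,T} = (U16, m) ✓
(R=14, S=A25): row 11 → {Q,T} = (U33, o) ✓
(R=14, S=A55): row 13 → {Q,T} = (U53, q) ✓
(R=2, S=A55): row 14 → {Q,T} = (U32, r) ✓
Two rows agree on {R, S} but differ on {Q, T}, so {R, S} → {Q, T} does not hold.

No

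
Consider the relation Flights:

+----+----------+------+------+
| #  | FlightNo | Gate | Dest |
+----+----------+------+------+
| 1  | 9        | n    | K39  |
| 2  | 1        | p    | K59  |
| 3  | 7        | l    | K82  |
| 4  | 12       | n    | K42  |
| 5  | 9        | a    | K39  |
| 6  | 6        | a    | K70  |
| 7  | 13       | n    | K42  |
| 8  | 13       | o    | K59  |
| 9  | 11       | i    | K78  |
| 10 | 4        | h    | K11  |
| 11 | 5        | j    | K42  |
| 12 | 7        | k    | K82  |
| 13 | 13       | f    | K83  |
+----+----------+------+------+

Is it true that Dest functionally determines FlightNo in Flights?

No

Dest=K39: rows 1, 5 → FlightNo = 9, 9 ✓
Dest=K59: rows 2, 8 → FlightNo takes values {1, 13} — violation
Dest=K82: rows 3, 12 → FlightNo = 7, 7 ✓
Dest=K42: rows 4, 7, 11 → FlightNo takes values {12, 13, 5} — violation
Dest=K70: row 6 → FlightNo = 6 ✓
Dest=K78: row 9 → FlightNo = 11 ✓
Dest=K11: row 10 → FlightNo = 4 ✓
Dest=K83: row 13 → FlightNo = 13 ✓
Two rows agree on Dest but differ on FlightNo, so Dest -> FlightNo does not hold.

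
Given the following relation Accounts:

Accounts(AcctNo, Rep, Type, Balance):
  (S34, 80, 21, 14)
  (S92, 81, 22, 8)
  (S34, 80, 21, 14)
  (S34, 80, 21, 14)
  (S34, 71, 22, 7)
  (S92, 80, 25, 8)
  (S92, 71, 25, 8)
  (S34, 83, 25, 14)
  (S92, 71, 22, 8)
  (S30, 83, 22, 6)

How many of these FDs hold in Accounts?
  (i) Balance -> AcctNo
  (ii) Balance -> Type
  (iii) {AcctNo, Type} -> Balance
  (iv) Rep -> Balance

(i) Balance -> AcctNo: every LHS value maps to a single RHS value — holds.
(ii) Balance -> Type: Balance=14: 4 rows → Type takes values {21, 25} — violation; Balance=8: 4 rows → Type takes values {22, 25} — violation — fails.
(iii) {AcctNo, Type} -> Balance: every LHS value maps to a single RHS value — holds.
(iv) Rep -> Balance: Rep=80: 4 rows → Balance takes values {14, 8} — violation; Rep=71: 3 rows → Balance takes values {7, 8} — violation; Rep=83: 2 rows → Balance takes values {14, 6} — violation — fails.
2 of the 4 dependencies hold.

2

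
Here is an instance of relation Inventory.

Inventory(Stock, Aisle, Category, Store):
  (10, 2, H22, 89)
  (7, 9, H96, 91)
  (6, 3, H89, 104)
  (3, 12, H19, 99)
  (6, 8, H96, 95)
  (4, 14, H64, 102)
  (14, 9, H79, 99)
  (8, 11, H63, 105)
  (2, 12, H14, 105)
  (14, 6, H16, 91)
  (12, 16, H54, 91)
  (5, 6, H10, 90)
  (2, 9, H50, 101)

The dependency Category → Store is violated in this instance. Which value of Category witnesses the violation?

H96

Category=H22: 1 row → Store = 89 ✓
Category=H96: 2 rows → Store takes values {91, 95} — violation
Category=H89: 1 row → Store = 104 ✓
Category=H19: 1 row → Store = 99 ✓
Category=H64: 1 row → Store = 102 ✓
Category=H79: 1 row → Store = 99 ✓
Category=H63: 1 row → Store = 105 ✓
Category=H14: 1 row → Store = 105 ✓
Category=H16: 1 row → Store = 91 ✓
Category=H54: 1 row → Store = 91 ✓
Category=H10: 1 row → Store = 90 ✓
Category=H50: 1 row → Store = 101 ✓
The only Category value with inconsistent Store is Category=H96.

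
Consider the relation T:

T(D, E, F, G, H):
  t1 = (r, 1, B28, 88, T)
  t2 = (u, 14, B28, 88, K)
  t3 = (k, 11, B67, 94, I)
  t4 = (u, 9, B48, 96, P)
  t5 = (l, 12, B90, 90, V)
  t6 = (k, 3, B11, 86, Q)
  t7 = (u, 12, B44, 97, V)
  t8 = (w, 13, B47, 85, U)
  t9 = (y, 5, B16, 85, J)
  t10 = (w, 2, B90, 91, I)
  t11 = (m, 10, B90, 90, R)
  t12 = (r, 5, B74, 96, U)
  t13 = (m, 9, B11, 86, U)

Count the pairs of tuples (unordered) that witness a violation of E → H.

2

E=9: violating pairs (4,13) — 1 pair.
E=12: all 2 rows agree on H — 0 pairs.
E=5: violating pairs (9,12) — 1 pair.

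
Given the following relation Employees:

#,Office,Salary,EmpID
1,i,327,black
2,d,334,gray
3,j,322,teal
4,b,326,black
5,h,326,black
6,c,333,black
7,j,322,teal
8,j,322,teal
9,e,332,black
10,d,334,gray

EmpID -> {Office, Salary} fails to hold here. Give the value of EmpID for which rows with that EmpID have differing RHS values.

EmpID=black: rows 1, 4, 5, 6, 9 → {Office,Salary} takes values {(i, 327), (b, 326), (h, 326), (c, 333), (e, 332)} — violation
EmpID=gray: rows 2, 10 → {Office,Salary} = (d, 334), (d, 334) ✓
EmpID=teal: rows 3, 7, 8 → {Office,Salary} = (j, 322), (j, 322), (j, 322) ✓
The only EmpID value with inconsistent RHS is EmpID=black.

black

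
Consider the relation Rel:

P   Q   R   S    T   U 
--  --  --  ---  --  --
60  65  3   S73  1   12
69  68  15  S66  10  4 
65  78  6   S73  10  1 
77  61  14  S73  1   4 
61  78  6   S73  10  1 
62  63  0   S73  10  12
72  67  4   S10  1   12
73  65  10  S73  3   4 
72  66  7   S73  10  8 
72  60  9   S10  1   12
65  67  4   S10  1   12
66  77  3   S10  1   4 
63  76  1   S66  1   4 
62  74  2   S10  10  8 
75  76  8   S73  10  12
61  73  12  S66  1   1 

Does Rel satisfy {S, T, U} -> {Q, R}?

(S=S73, T=1, U=12): 1 row → {Q,R} = (65, 3) ✓
(S=S66, T=10, U=4): 1 row → {Q,R} = (68, 15) ✓
(S=S73, T=10, U=1): 2 rows → {Q,R} = (78, 6), (78, 6) ✓
(S=S73, T=1, U=4): 1 row → {Q,R} = (61, 14) ✓
(S=S73, T=10, U=12): 2 rows → {Q,R} takes values {(63, 0), (76, 8)} — violation
(S=S10, T=1, U=12): 3 rows → {Q,R} takes values {(67, 4), (60, 9)} — violation
(S=S73, T=3, U=4): 1 row → {Q,R} = (65, 10) ✓
(S=S73, T=10, U=8): 1 row → {Q,R} = (66, 7) ✓
(S=S10, T=1, U=4): 1 row → {Q,R} = (77, 3) ✓
(S=S66, T=1, U=4): 1 row → {Q,R} = (76, 1) ✓
(S=S10, T=10, U=8): 1 row → {Q,R} = (74, 2) ✓
(S=S66, T=1, U=1): 1 row → {Q,R} = (73, 12) ✓
Two rows agree on {S, T, U} but differ on {Q, R}, so {S, T, U} -> {Q, R} does not hold.

No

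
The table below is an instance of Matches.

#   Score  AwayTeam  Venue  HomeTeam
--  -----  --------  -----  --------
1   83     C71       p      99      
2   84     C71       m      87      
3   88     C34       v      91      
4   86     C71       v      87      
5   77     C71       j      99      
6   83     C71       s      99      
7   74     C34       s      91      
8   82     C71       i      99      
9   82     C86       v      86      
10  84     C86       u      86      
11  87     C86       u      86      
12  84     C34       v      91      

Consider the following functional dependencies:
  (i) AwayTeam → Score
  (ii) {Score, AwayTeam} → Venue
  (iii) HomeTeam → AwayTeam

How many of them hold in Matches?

(i) AwayTeam → Score: AwayTeam=C71: rows 1, 2, 4, 5, 6, 8 → Score takes values {83, 84, 86, 77, 82} — violation; AwayTeam=C34: rows 3, 7, 12 → Score takes values {88, 74, 84} — violation; AwayTeam=C86: rows 9, 10, 11 → Score takes values {82, 84, 87} — violation — fails.
(ii) {Score, AwayTeam} → Venue: (Score=83, AwayTeam=C71): rows 1, 6 → Venue takes values {p, s} — violation — fails.
(iii) HomeTeam → AwayTeam: every LHS value maps to a single RHS value — holds.
1 of the 3 dependencies holds.

1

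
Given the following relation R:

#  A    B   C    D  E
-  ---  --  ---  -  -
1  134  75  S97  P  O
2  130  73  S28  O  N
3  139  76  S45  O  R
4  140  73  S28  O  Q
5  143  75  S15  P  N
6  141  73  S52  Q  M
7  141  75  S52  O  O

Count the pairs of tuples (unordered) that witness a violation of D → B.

D=P: all 2 rows agree on B — 0 pairs.
D=O: violating pairs (2,3), (2,7), (3,4), (3,7), (4,7) — 5 pairs.

5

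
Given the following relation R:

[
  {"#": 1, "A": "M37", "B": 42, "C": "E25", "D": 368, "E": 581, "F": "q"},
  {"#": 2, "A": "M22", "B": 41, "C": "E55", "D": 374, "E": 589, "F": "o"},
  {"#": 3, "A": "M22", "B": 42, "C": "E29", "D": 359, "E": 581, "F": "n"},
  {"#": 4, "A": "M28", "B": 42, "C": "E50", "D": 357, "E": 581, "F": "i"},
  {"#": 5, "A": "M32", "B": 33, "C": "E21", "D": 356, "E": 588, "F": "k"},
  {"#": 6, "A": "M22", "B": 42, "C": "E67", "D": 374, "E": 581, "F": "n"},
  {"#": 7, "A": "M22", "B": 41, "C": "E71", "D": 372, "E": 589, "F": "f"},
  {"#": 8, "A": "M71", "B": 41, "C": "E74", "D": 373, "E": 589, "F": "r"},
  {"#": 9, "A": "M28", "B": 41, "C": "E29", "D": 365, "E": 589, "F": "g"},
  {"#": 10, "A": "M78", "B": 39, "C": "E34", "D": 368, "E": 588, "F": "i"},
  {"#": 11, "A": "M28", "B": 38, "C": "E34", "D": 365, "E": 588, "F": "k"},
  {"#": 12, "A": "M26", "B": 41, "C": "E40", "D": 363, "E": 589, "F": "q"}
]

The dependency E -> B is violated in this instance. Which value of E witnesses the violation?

588

E=581: rows 1, 3, 4, 6 → B = 42, 42, 42, 42 ✓
E=589: rows 2, 7, 8, 9, 12 → B = 41, 41, 41, 41, 41 ✓
E=588: rows 5, 10, 11 → B takes values {33, 39, 38} — violation
The only E value with inconsistent B is E=588.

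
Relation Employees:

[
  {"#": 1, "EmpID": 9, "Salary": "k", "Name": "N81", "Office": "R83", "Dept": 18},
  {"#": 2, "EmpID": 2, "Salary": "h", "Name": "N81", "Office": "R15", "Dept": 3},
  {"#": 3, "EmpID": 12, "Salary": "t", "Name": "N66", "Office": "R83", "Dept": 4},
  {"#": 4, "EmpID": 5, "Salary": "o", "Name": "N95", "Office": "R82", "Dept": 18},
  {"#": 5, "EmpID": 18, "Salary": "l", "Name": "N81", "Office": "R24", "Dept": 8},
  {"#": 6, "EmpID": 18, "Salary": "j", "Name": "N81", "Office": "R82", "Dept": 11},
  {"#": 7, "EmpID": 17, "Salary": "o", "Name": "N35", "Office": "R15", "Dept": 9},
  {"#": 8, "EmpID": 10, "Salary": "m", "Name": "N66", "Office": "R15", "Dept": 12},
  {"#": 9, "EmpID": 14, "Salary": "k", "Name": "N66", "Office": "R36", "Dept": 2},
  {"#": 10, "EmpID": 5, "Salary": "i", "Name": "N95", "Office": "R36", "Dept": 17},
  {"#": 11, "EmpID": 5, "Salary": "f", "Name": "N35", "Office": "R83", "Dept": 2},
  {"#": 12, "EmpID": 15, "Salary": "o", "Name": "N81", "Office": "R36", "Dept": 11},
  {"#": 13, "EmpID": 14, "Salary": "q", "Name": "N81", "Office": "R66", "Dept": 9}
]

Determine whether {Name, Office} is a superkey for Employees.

All 13 rows have distinct {Name, Office} values, so {Name, Office} → (all attributes) holds and {Name, Office} is a superkey.

Yes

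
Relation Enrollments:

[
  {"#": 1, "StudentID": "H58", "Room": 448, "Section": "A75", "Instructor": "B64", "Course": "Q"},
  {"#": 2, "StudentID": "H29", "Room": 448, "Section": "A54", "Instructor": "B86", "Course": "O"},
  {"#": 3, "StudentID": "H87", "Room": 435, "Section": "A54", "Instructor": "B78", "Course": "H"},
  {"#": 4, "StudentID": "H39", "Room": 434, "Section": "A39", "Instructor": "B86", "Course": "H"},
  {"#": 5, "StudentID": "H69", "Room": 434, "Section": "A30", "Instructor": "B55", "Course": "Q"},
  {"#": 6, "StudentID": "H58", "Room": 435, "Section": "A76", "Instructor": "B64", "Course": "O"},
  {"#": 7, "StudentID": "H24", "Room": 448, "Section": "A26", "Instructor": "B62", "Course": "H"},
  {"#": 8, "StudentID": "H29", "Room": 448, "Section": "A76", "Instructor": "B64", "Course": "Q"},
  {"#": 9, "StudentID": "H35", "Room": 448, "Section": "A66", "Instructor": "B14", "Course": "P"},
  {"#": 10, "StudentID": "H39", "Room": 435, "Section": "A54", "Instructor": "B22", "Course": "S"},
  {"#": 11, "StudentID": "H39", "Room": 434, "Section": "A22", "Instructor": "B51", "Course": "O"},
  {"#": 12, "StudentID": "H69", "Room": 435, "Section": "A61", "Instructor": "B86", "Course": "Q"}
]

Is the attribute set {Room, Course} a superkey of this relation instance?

No

Rows 1 and 8 have the same {Room, Course} value (Room=448, Course=Q) but are distinct tuples, so {Room, Course} does not determine every attribute — not a superkey.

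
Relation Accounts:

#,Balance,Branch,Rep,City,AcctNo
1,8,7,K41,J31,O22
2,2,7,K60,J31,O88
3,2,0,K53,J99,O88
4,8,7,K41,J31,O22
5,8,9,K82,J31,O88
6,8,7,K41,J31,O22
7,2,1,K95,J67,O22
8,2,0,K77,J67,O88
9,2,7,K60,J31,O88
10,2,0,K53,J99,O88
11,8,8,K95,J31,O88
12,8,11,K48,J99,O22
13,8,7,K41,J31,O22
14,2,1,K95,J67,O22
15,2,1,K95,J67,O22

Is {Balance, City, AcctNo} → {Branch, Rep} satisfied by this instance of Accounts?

(Balance=8, City=J31, AcctNo=O22): rows 1, 4, 6, 13 → {Branch,Rep} = (7, K41), (7, K41), (7, K41), (7, K41) ✓
(Balance=2, City=J31, AcctNo=O88): rows 2, 9 → {Branch,Rep} = (7, K60), (7, K60) ✓
(Balance=2, City=J99, AcctNo=O88): rows 3, 10 → {Branch,Rep} = (0, K53), (0, K53) ✓
(Balance=8, City=J31, AcctNo=O88): rows 5, 11 → {Branch,Rep} takes values {(9, K82), (8, K95)} — violation
(Balance=2, City=J67, AcctNo=O22): rows 7, 14, 15 → {Branch,Rep} = (1, K95), (1, K95), (1, K95) ✓
(Balance=2, City=J67, AcctNo=O88): row 8 → {Branch,Rep} = (0, K77) ✓
(Balance=8, City=J99, AcctNo=O22): row 12 → {Branch,Rep} = (11, K48) ✓
Two rows agree on {Balance, City, AcctNo} but differ on {Branch, Rep}, so {Balance, City, AcctNo} → {Branch, Rep} does not hold.

No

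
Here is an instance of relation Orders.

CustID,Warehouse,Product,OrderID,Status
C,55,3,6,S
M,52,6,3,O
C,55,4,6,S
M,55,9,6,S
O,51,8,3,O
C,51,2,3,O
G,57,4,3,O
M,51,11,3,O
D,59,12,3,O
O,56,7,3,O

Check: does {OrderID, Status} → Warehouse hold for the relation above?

(OrderID=6, Status=S): 3 rows → Warehouse = 55, 55, 55 ✓
(OrderID=3, Status=O): 7 rows → Warehouse takes values {52, 51, 57, 59, 56} — violation
Two rows agree on {OrderID, Status} but differ on Warehouse, so {OrderID, Status} → Warehouse does not hold.

No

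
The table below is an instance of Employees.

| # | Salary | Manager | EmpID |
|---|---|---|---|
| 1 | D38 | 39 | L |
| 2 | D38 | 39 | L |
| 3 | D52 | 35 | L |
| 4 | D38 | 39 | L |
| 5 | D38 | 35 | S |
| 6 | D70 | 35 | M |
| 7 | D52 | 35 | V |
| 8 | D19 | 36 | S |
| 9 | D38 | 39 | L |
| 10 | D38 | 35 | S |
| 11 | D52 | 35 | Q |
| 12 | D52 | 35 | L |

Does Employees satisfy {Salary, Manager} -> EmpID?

No

(Salary=D38, Manager=39): rows 1, 2, 4, 9 → EmpID = L, L, L, L ✓
(Salary=D52, Manager=35): rows 3, 7, 11, 12 → EmpID takes values {L, V, Q} — violation
(Salary=D38, Manager=35): rows 5, 10 → EmpID = S, S ✓
(Salary=D70, Manager=35): row 6 → EmpID = M ✓
(Salary=D19, Manager=36): row 8 → EmpID = S ✓
Two rows agree on {Salary, Manager} but differ on EmpID, so {Salary, Manager} -> EmpID does not hold.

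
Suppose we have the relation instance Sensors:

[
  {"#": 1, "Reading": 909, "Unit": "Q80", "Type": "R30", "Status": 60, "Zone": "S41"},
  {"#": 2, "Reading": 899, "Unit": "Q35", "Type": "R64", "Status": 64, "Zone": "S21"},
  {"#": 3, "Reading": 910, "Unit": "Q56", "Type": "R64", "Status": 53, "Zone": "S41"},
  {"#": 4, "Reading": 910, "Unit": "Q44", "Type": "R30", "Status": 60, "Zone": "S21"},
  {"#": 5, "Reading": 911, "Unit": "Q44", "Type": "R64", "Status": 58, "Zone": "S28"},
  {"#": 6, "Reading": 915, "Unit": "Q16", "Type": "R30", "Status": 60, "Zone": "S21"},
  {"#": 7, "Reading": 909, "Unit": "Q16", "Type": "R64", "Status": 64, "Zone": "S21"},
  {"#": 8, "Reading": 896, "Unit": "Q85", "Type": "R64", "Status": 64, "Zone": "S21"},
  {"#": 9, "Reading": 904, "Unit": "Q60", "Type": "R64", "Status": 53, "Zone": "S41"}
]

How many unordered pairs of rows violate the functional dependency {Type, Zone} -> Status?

(Type=R64, Zone=S21): all 3 rows agree on Status — 0 pairs.
(Type=R64, Zone=S41): all 2 rows agree on Status — 0 pairs.
(Type=R30, Zone=S21): all 2 rows agree on Status — 0 pairs.

0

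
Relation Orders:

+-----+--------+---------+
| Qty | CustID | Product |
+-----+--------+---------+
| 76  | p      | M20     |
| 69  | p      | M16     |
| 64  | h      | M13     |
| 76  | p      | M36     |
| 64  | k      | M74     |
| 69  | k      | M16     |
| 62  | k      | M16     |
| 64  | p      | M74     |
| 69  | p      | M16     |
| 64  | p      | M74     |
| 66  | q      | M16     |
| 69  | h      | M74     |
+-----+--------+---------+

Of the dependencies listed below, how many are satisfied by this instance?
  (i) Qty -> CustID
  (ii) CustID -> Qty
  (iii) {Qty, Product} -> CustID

(i) Qty -> CustID: Qty=69: 4 rows → CustID takes values {p, k, h} — violation; Qty=64: 4 rows → CustID takes values {h, k, p} — violation — fails.
(ii) CustID -> Qty: CustID=p: 6 rows → Qty takes values {76, 69, 64} — violation; CustID=h: 2 rows → Qty takes values {64, 69} — violation; CustID=k: 3 rows → Qty takes values {64, 69, 62} — violation — fails.
(iii) {Qty, Product} -> CustID: (Qty=69, Product=M16): 3 rows → CustID takes values {p, k} — violation; (Qty=64, Product=M74): 3 rows → CustID takes values {k, p} — violation — fails.
None of the 3 dependencies hold.

0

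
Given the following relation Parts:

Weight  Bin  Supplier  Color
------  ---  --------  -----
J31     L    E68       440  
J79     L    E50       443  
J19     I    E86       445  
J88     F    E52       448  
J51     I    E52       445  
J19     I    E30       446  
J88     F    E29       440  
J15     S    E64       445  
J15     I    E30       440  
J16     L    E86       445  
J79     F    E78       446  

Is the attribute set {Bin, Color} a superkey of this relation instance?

Two distinct rows share (Bin=I, Color=445), so {Bin, Color} does not determine every attribute — not a superkey.

No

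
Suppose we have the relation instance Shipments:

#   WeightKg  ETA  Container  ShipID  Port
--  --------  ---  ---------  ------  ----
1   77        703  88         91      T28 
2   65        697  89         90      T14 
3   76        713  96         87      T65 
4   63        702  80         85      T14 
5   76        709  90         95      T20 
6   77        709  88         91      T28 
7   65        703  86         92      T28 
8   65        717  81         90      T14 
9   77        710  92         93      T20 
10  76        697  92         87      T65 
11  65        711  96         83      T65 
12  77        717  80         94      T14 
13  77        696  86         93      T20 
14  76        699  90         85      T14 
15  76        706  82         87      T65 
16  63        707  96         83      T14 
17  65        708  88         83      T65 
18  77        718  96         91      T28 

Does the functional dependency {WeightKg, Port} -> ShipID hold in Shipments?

(WeightKg=77, Port=T28): rows 1, 6, 18 → ShipID = 91, 91, 91 ✓
(WeightKg=65, Port=T14): rows 2, 8 → ShipID = 90, 90 ✓
(WeightKg=76, Port=T65): rows 3, 10, 15 → ShipID = 87, 87, 87 ✓
(WeightKg=63, Port=T14): rows 4, 16 → ShipID takes values {85, 83} — violation
(WeightKg=76, Port=T20): row 5 → ShipID = 95 ✓
(WeightKg=65, Port=T28): row 7 → ShipID = 92 ✓
(WeightKg=77, Port=T20): rows 9, 13 → ShipID = 93, 93 ✓
(WeightKg=65, Port=T65): rows 11, 17 → ShipID = 83, 83 ✓
(WeightKg=77, Port=T14): row 12 → ShipID = 94 ✓
(WeightKg=76, Port=T14): row 14 → ShipID = 85 ✓
Two rows agree on {WeightKg, Port} but differ on ShipID, so {WeightKg, Port} -> ShipID does not hold.

No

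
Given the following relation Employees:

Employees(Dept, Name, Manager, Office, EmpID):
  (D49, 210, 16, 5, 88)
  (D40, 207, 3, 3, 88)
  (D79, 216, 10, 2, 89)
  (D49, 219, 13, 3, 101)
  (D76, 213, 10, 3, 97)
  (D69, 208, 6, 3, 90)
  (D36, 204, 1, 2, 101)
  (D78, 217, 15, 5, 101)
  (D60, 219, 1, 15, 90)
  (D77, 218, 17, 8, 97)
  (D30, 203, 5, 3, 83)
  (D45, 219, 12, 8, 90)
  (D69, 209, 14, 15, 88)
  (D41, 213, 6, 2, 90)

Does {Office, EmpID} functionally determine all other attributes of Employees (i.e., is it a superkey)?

Yes

All 14 rows have distinct {Office, EmpID} values, so {Office, EmpID} → (all attributes) holds and {Office, EmpID} is a superkey.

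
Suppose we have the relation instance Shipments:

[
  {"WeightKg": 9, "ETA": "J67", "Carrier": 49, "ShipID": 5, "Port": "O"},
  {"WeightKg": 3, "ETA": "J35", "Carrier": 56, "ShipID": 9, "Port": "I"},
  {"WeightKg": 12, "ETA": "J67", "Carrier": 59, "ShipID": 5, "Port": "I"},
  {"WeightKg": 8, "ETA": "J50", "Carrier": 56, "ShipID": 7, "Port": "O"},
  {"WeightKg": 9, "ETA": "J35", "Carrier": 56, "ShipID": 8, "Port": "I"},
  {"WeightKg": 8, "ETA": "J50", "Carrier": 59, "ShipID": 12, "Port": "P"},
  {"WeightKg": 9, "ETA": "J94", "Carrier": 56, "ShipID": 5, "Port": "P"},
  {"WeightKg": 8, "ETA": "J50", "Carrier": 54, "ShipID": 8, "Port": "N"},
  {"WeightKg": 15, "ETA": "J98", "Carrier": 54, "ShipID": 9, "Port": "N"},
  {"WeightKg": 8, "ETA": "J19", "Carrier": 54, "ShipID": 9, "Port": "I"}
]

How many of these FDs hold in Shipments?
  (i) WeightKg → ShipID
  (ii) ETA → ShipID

0

(i) WeightKg → ShipID: WeightKg=9: 3 rows → ShipID takes values {5, 8} — violation; WeightKg=8: 4 rows → ShipID takes values {7, 12, 8, 9} — violation — fails.
(ii) ETA → ShipID: ETA=J35: 2 rows → ShipID takes values {9, 8} — violation; ETA=J50: 3 rows → ShipID takes values {7, 12, 8} — violation — fails.
None of the 2 dependencies hold.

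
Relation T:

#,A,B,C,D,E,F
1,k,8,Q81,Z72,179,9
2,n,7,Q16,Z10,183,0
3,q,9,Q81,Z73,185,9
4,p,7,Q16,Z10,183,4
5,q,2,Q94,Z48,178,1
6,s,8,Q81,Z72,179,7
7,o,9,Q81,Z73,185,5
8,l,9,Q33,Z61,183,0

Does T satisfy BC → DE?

(B=8, C=Q81): rows 1, 6 → {D,E} = (Z72, 179), (Z72, 179) ✓
(B=7, C=Q16): rows 2, 4 → {D,E} = (Z10, 183), (Z10, 183) ✓
(B=9, C=Q81): rows 3, 7 → {D,E} = (Z73, 185), (Z73, 185) ✓
(B=2, C=Q94): row 5 → {D,E} = (Z48, 178) ✓
(B=9, C=Q33): row 8 → {D,E} = (Z61, 183) ✓
Every BC value is associated with a single DE value, so BC → DE holds.

Yes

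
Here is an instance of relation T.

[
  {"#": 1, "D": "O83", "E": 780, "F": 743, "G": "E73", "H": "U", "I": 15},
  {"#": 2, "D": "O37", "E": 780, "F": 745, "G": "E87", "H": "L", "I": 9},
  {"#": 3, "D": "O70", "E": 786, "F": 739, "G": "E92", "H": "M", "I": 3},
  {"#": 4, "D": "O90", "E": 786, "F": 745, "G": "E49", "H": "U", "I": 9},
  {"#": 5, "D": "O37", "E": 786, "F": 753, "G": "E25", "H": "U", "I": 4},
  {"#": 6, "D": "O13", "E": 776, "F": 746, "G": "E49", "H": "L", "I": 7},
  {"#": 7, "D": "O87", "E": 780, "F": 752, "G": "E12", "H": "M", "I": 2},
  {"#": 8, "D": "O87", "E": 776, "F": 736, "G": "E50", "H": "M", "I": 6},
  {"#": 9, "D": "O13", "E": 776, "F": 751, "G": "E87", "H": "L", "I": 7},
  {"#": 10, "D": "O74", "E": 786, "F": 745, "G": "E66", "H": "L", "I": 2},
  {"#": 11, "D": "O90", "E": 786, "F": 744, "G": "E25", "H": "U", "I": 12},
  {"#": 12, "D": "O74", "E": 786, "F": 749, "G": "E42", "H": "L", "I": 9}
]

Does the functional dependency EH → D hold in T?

No

(E=780, H=U): row 1 → D = O83 ✓
(E=780, H=L): row 2 → D = O37 ✓
(E=786, H=M): row 3 → D = O70 ✓
(E=786, H=U): rows 4, 5, 11 → D takes values {O90, O37} — violation
(E=776, H=L): rows 6, 9 → D = O13, O13 ✓
(E=780, H=M): row 7 → D = O87 ✓
(E=776, H=M): row 8 → D = O87 ✓
(E=786, H=L): rows 10, 12 → D = O74, O74 ✓
Two rows agree on EH but differ on D, so EH → D does not hold.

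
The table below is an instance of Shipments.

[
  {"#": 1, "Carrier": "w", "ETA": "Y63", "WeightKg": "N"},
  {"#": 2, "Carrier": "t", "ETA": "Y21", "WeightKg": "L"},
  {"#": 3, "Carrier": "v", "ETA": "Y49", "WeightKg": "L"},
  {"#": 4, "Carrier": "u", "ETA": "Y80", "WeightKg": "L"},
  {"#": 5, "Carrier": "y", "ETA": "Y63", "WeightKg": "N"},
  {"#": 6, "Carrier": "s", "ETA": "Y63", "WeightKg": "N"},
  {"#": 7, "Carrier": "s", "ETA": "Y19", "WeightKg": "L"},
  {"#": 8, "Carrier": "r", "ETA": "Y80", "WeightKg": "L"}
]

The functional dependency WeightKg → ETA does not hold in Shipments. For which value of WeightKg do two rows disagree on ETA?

WeightKg=N: rows 1, 5, 6 → ETA = Y63, Y63, Y63 ✓
WeightKg=L: rows 2, 3, 4, 7, 8 → ETA takes values {Y21, Y49, Y80, Y19} — violation
The only WeightKg value with inconsistent ETA is WeightKg=L.

L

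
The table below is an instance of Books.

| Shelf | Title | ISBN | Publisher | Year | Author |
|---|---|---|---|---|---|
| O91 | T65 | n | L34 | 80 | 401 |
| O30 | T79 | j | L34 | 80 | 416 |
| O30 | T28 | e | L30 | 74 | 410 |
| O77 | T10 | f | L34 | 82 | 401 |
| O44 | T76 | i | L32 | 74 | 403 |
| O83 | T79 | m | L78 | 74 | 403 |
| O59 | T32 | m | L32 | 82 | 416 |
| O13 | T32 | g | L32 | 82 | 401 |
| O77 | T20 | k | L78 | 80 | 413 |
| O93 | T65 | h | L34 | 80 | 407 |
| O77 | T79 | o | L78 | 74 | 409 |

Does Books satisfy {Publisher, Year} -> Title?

No

(Publisher=L34, Year=80): 3 rows → Title takes values {T65, T79} — violation
(Publisher=L30, Year=74): 1 row → Title = T28 ✓
(Publisher=L34, Year=82): 1 row → Title = T10 ✓
(Publisher=L32, Year=74): 1 row → Title = T76 ✓
(Publisher=L78, Year=74): 2 rows → Title = T79, T79 ✓
(Publisher=L32, Year=82): 2 rows → Title = T32, T32 ✓
(Publisher=L78, Year=80): 1 row → Title = T20 ✓
Two rows agree on {Publisher, Year} but differ on Title, so {Publisher, Year} -> Title does not hold.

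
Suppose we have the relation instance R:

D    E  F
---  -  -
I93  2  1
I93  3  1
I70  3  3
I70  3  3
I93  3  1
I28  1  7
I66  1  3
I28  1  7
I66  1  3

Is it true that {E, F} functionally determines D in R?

Yes

(E=2, F=1): 1 row → D = I93 ✓
(E=3, F=1): 2 rows → D = I93, I93 ✓
(E=3, F=3): 2 rows → D = I70, I70 ✓
(E=1, F=7): 2 rows → D = I28, I28 ✓
(E=1, F=3): 2 rows → D = I66, I66 ✓
Every {E, F} value is associated with a single D value, so {E, F} → D holds.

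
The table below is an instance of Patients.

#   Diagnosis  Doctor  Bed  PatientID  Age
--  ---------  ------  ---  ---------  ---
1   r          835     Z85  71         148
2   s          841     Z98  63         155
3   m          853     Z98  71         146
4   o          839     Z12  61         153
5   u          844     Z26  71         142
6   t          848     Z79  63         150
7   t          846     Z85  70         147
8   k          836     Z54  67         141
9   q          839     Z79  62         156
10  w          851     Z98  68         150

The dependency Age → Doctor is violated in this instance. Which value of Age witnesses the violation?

150

Age=148: row 1 → Doctor = 835 ✓
Age=155: row 2 → Doctor = 841 ✓
Age=146: row 3 → Doctor = 853 ✓
Age=153: row 4 → Doctor = 839 ✓
Age=142: row 5 → Doctor = 844 ✓
Age=150: rows 6, 10 → Doctor takes values {848, 851} — violation
Age=147: row 7 → Doctor = 846 ✓
Age=141: row 8 → Doctor = 836 ✓
Age=156: row 9 → Doctor = 839 ✓
The only Age value with inconsistent Doctor is Age=150.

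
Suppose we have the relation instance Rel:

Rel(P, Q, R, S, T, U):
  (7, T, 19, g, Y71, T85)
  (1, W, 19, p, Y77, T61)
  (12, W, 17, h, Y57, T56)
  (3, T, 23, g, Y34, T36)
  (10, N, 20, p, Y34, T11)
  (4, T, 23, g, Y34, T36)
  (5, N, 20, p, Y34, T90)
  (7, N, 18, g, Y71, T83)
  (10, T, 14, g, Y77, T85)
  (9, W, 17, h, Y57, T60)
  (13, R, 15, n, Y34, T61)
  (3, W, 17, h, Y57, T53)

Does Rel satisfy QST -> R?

Yes

(Q=T, S=g, T=Y71): 1 row → R = 19 ✓
(Q=W, S=p, T=Y77): 1 row → R = 19 ✓
(Q=W, S=h, T=Y57): 3 rows → R = 17, 17, 17 ✓
(Q=T, S=g, T=Y34): 2 rows → R = 23, 23 ✓
(Q=N, S=p, T=Y34): 2 rows → R = 20, 20 ✓
(Q=N, S=g, T=Y71): 1 row → R = 18 ✓
(Q=T, S=g, T=Y77): 1 row → R = 14 ✓
(Q=R, S=n, T=Y34): 1 row → R = 15 ✓
Every QST value is associated with a single R value, so QST -> R holds.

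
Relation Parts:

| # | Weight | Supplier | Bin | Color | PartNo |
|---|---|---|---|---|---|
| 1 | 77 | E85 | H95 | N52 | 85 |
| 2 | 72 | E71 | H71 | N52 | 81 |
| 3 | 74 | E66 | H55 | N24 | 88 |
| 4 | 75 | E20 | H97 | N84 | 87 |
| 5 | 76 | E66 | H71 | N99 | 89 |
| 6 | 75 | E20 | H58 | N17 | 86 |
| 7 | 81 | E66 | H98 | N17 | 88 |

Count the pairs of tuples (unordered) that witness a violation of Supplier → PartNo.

3

Supplier=E66: violating pairs (3,5), (5,7) — 2 pairs.
Supplier=E20: violating pairs (4,6) — 1 pair.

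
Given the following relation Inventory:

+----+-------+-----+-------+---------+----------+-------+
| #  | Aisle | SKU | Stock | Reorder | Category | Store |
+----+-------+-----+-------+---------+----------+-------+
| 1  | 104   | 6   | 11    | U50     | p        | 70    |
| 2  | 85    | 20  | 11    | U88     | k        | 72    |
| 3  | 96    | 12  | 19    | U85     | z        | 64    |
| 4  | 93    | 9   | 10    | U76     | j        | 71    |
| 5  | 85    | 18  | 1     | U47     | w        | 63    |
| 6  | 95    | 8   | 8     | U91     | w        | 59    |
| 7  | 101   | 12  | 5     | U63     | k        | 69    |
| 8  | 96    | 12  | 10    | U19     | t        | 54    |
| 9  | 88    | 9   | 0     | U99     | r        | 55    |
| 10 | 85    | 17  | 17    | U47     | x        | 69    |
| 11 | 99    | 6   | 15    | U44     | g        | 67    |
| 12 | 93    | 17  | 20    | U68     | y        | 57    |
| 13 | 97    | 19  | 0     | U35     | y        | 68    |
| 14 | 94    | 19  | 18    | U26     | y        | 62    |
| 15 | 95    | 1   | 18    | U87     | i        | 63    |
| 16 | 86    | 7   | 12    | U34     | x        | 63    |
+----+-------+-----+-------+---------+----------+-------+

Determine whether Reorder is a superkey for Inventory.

No

Rows 5 and 10 have the same Reorder value Reorder=U47 but are distinct tuples, so Reorder does not determine every attribute — not a superkey.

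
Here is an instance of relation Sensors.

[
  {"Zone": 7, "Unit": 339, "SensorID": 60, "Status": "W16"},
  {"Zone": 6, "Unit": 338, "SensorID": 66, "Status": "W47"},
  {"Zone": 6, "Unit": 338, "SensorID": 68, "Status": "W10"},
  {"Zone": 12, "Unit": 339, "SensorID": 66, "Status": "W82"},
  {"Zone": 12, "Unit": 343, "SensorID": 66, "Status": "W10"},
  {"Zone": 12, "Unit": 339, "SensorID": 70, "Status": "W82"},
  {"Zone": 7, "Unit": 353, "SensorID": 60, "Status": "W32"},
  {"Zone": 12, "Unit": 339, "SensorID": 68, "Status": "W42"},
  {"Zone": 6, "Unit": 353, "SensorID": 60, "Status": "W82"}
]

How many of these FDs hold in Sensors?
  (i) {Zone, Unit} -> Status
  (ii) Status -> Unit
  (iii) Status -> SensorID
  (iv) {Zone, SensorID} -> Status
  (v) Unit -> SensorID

(i) {Zone, Unit} -> Status: (Zone=6, Unit=338): 2 rows → Status takes values {W47, W10} — violation; (Zone=12, Unit=339): 3 rows → Status takes values {W82, W42} — violation — fails.
(ii) Status -> Unit: Status=W10: 2 rows → Unit takes values {338, 343} — violation; Status=W82: 3 rows → Unit takes values {339, 353} — violation — fails.
(iii) Status -> SensorID: Status=W10: 2 rows → SensorID takes values {68, 66} — violation; Status=W82: 3 rows → SensorID takes values {66, 70, 60} — violation — fails.
(iv) {Zone, SensorID} -> Status: (Zone=7, SensorID=60): 2 rows → Status takes values {W16, W32} — violation; (Zone=12, SensorID=66): 2 rows → Status takes values {W82, W10} — violation — fails.
(v) Unit -> SensorID: Unit=339: 4 rows → SensorID takes values {60, 66, 70, 68} — violation; Unit=338: 2 rows → SensorID takes values {66, 68} — violation — fails.
None of the 5 dependencies hold.

0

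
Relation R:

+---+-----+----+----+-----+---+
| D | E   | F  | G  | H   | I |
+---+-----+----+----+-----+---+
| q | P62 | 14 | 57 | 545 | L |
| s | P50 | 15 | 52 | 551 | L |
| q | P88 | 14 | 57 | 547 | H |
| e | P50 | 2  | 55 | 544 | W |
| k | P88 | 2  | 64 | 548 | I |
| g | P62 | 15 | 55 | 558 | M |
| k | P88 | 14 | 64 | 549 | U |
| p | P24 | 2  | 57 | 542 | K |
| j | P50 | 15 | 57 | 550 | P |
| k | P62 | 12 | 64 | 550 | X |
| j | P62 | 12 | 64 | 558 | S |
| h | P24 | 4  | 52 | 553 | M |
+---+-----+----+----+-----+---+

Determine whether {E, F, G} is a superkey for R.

Two distinct rows share (E=P62, F=12, G=64), so {E, F, G} does not determine every attribute — not a superkey.

No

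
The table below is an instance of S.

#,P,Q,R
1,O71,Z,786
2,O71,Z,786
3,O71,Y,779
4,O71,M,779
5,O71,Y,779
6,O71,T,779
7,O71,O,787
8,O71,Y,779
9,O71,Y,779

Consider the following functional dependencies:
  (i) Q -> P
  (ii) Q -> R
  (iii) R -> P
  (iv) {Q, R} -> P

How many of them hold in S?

4

(i) Q -> P: every LHS value maps to a single RHS value — holds.
(ii) Q -> R: every LHS value maps to a single RHS value — holds.
(iii) R -> P: every LHS value maps to a single RHS value — holds.
(iv) {Q, R} -> P: every LHS value maps to a single RHS value — holds.
4 of the 4 dependencies hold.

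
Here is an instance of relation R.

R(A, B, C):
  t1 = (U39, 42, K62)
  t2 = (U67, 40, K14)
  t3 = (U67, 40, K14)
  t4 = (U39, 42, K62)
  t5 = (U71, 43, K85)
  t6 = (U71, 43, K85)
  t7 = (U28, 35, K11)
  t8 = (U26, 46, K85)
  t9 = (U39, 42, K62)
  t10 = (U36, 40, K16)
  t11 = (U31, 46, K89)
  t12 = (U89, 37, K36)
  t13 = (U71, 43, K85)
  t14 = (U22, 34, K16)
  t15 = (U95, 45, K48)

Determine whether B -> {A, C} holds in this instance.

B=42: rows 1, 4, 9 → {A,C} = (U39, K62), (U39, K62), (U39, K62) ✓
B=40: rows 2, 3, 10 → {A,C} takes values {(U67, K14), (U36, K16)} — violation
B=43: rows 5, 6, 13 → {A,C} = (U71, K85), (U71, K85), (U71, K85) ✓
B=35: row 7 → {A,C} = (U28, K11) ✓
B=46: rows 8, 11 → {A,C} takes values {(U26, K85), (U31, K89)} — violation
B=37: row 12 → {A,C} = (U89, K36) ✓
B=34: row 14 → {A,C} = (U22, K16) ✓
B=45: row 15 → {A,C} = (U95, K48) ✓
Two rows agree on B but differ on {A, C}, so B -> {A, C} does not hold.

No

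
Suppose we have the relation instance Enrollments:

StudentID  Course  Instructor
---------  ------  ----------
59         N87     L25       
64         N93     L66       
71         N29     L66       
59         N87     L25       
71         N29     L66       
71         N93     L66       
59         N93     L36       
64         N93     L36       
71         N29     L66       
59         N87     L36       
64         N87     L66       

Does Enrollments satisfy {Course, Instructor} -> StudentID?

No

(Course=N87, Instructor=L25): 2 rows → StudentID = 59, 59 ✓
(Course=N93, Instructor=L66): 2 rows → StudentID takes values {64, 71} — violation
(Course=N29, Instructor=L66): 3 rows → StudentID = 71, 71, 71 ✓
(Course=N93, Instructor=L36): 2 rows → StudentID takes values {59, 64} — violation
(Course=N87, Instructor=L36): 1 row → StudentID = 59 ✓
(Course=N87, Instructor=L66): 1 row → StudentID = 64 ✓
Two rows agree on {Course, Instructor} but differ on StudentID, so {Course, Instructor} -> StudentID does not hold.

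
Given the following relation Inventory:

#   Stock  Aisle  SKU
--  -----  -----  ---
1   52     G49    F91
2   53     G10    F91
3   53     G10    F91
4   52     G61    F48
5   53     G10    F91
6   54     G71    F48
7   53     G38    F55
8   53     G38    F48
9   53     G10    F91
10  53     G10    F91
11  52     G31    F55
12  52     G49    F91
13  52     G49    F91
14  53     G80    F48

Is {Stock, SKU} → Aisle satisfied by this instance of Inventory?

(Stock=52, SKU=F91): rows 1, 12, 13 → Aisle = G49, G49, G49 ✓
(Stock=53, SKU=F91): rows 2, 3, 5, 9, 10 → Aisle = G10, G10, G10, G10, G10 ✓
(Stock=52, SKU=F48): row 4 → Aisle = G61 ✓
(Stock=54, SKU=F48): row 6 → Aisle = G71 ✓
(Stock=53, SKU=F55): row 7 → Aisle = G38 ✓
(Stock=53, SKU=F48): rows 8, 14 → Aisle takes values {G38, G80} — violation
(Stock=52, SKU=F55): row 11 → Aisle = G31 ✓
Two rows agree on {Stock, SKU} but differ on Aisle, so {Stock, SKU} → Aisle does not hold.

No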